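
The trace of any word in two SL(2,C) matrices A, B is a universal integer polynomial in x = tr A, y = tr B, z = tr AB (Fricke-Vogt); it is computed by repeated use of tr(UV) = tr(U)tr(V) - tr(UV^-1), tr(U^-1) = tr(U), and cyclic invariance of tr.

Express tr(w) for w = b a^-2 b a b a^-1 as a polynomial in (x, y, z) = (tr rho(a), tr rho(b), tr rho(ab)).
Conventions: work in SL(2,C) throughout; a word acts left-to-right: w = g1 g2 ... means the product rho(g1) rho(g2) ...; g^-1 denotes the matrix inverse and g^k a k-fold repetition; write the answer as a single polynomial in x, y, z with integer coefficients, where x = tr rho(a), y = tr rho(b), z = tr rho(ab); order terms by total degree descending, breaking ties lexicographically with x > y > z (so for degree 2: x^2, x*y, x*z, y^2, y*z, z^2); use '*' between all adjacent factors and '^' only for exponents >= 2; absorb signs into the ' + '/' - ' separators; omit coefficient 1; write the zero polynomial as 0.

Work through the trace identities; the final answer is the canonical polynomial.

x^3*y^2*z - x^4*y - 2*x^2*y*z^2 + x^3*z - x*y^2*z + x*z^3 + 3*x^2*y + y*z^2 - 3*x*z - y

so trace(a b^2) = trace(b) * trace(a b) - trace(a) = y*z - x
trace(b a b^2) = trace(b) * trace(a b^2) - trace(a b) = y^2*z - x*y - z
trace(a b a b) = trace(b a) * trace(b a) - trace(1) = z^2 - 2
trace(a b a) = trace(a) * trace(b a) - trace(b) = x*z - y
trace(b a b^2 a) = trace(b) * trace(a b a b) - trace(a b a) = y*z^2 - x*z - y
trace(a^-1 b a b^2) = trace(b a b^2) * trace(a) - trace(b a b^2 a) = x*y^2*z - x^2*y - y*z^2 + y
trace(b a^-2 b a b) = trace(a^-1 b a b^2) * trace(a) - trace(a^-1 b a b^2 a) = x^2*y^2*z - x^3*y - x*y*z^2 - y^2*z + 2*x*y + z
so trace(b a b a b a) = trace(a b) * trace(a b a b) - trace(a^-1 b^-1) = z^3 - 3*z
trace(b a b a b a^-1) = trace(b a b a b) * trace(a) - trace(b a b a b a) = x*y*z^2 - x^2*z - z^3 - x*y + 3*z
trace(b a^-2 b a b a) = trace(b a b a b a^-1) * trace(a) - trace(b a b a b) = x^2*y*z^2 - x^3*z - x*z^3 - x^2*y - y*z^2 + 4*x*z + y
so trace(b a^-2 b a b a^-1) = trace(b a^-2 b a b) * trace(a) - trace(b a^-2 b a b a) = x^3*y^2*z - x^4*y - 2*x^2*y*z^2 + x^3*z - x*y^2*z + x*z^3 + 3*x^2*y + y*z^2 - 3*x*z - y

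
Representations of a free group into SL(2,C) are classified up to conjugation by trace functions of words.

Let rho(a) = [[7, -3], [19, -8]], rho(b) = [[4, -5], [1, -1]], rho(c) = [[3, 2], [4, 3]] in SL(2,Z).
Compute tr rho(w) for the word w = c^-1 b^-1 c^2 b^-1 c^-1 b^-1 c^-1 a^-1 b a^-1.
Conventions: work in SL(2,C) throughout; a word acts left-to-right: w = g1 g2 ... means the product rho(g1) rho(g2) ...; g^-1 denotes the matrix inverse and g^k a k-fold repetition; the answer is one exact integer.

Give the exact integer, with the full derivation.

25370446

rho(c^-1) = [[3, -2], [-4, 3]]
... * rho(b^-1) = [[-1, 5], [-1, 4]]  ->  [[-1, 7], [1, -8]]
... * rho(c) = [[3, 2], [4, 3]]  ->  [[25, 19], [-29, -22]]
... * rho(c) = [[3, 2], [4, 3]]  ->  [[151, 107], [-175, -124]]
... * rho(b^-1) = [[-1, 5], [-1, 4]]  ->  [[-258, 1183], [299, -1371]]
... * rho(c^-1) = [[3, -2], [-4, 3]]  ->  [[-5506, 4065], [6381, -4711]]
... * rho(b^-1) = [[-1, 5], [-1, 4]]  ->  [[1441, -11270], [-1670, 13061]]
... * rho(c^-1) = [[3, -2], [-4, 3]]  ->  [[49403, -36692], [-57254, 42523]]
... * rho(a^-1) = [[-8, 3], [-19, 7]]  ->  [[301924, -108635], [-349905, 125899]]
... * rho(b) = [[4, -5], [1, -1]]  ->  [[1099061, -1400985], [-1273721, 1623626]]
... * rho(a^-1) = [[-8, 3], [-19, 7]]  ->  [[17826227, -6509712], [-20659126, 7544219]]
tr = 17826227 + 7544219 = 25370446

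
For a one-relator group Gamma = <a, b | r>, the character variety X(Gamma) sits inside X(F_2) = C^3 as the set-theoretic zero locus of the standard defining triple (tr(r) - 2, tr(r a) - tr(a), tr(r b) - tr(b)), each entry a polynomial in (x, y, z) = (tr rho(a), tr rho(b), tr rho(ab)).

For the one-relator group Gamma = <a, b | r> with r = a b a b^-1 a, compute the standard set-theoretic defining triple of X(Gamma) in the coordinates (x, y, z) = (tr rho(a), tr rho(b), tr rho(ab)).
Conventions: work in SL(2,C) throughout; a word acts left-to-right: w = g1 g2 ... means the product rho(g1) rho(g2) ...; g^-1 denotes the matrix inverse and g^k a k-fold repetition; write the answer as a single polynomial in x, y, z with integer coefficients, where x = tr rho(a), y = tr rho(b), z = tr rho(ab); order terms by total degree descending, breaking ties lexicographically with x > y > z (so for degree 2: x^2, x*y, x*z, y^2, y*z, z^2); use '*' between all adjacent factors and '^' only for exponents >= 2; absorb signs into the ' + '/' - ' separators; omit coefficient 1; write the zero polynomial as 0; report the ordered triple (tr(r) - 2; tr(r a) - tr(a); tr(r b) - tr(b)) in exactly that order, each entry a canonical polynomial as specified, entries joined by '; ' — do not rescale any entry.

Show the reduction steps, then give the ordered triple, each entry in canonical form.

x^2*y*z - x*y^2 - x*z^2 + x - 2; x^3*y*z - x^2*y^2 - x^2*z^2 - x*y*z + x^2 + y^2 + z^2 - x - 2; x*y*z^2 - y^2*z - z^3 - x*y - y + 3*z

tr(b a^2) = tr(a)*tr(b a) - tr(b)   [square of a] = x*z - y
tr(a^2 b a) = tr(a)*tr(b a^2) - tr(b a)   [square of a] = x^2*z - x*y - z
apply: tr(b a b a) = tr(a b)*tr(a b) - tr(1)   [split at a repeated a] = z^2 - 2
apply: tr(b a b) = tr(b)*tr(a b) - tr(a)   [square of b] = y*z - x
tr(a^2 b a b) = tr(a)*tr(b a b a) - tr(b a b)   [square of a] = x*z^2 - y*z - x
apply: tr(a b a b^-1 a) = tr(a^2 b a)*tr(b) - tr(a^2 b a b)   [inverse elimination on b] = x^2*y*z - x*y^2 - x*z^2 + x
use: tr(a^3 b a) = tr(a)*tr(a^2 b a) - tr(a^2 b)   [square of a] = x^3*z - x^2*y - 2*x*z + y
use: tr(a^3 b a b) = tr(a)*tr(b a b a^2) - tr(b a b a)   [square of a] = x^2*z^2 - x*y*z - x^2 - z^2 + 2
use: tr(a b a b^-1 a^2) = tr(a^3 b a)*tr(b) - tr(a^3 b a b)   [inverse elimination on b] = x^3*y*z - x^2*y^2 - x^2*z^2 - x*y*z + x^2 + y^2 + z^2 - 2
tr(a b a b a b) = tr(a b)*tr(a b a b) - tr(a^-1 b^-1) = z^3 - 3*z
tr(a b a b^-1 a b) = tr(a b a b a)*tr(b) - tr(a b a b a b) = x*y*z^2 - y^2*z - z^3 - x*y + 3*z
assemble the triple (tr(r) - 2; tr(r a) - x; tr(r b) - y)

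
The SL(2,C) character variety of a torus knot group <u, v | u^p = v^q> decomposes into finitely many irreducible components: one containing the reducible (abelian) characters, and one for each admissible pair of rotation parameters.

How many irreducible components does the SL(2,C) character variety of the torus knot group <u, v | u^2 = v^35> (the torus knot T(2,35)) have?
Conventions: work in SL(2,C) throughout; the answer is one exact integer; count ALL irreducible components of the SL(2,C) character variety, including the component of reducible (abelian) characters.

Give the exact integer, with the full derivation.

18

Gamma = < u, v | u^2 = v^35 > (torus knot T(2,35)); the central element u^2 = v^35 acts as +I or -I in any irreducible SL(2,C) representation.
On an irreducible component, tr(u) is locked at 2*cos(pi*alpha/2) for some alpha in 1..1, and tr(v) at 2*cos(pi*beta/35) for some beta in 1..34.
u^2 = (-1)^alpha I and v^35 = (-1)^beta I must agree, so alpha and beta have equal parity.
count pairs: odd alpha (1 choices) x odd beta (17), plus even alpha (0) x even beta (17): 1*17 + 0*17 = 17.
That is 17 components of irreducible characters, and with the reducible (abelian) component the total is 18.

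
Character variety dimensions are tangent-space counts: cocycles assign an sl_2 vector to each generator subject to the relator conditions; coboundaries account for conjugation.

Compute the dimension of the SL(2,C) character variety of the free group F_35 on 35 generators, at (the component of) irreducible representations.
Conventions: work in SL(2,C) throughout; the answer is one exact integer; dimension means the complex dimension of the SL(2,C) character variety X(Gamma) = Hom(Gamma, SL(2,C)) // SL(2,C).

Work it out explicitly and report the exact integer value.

102

The free group F_35: 35 generators, no relators.
So Z^1 = (sl_2)^35 in full: dim Z^1 = 105.
At an irreducible rho the centralizer of the image in sl_2 is 0, so the coboundary map sl_2 -> Z^1 is injective: dim B^1 = 3.
dim H^1 = 105 - 3 = 102, which is dim X.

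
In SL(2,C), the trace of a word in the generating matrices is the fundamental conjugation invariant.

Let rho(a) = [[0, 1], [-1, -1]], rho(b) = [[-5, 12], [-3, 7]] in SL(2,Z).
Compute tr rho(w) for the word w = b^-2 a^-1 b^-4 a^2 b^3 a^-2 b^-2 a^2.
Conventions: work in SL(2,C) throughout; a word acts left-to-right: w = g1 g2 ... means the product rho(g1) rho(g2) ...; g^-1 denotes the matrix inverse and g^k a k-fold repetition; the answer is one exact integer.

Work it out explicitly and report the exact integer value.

rho(b^-1) = [[7, -12], [3, -5]]
... * rho(b^-1) = [[7, -12], [3, -5]]  ->  [[13, -24], [6, -11]]
... * rho(a^-1) = [[-1, -1], [1, 0]]  ->  [[-37, -13], [-17, -6]]
... * rho(b^-1) = [[7, -12], [3, -5]]  ->  [[-298, 509], [-137, 234]]
... * rho(b^-1) = [[7, -12], [3, -5]]  ->  [[-559, 1031], [-257, 474]]
... * rho(b^-1) = [[7, -12], [3, -5]]  ->  [[-820, 1553], [-377, 714]]
... * rho(b^-1) = [[7, -12], [3, -5]]  ->  [[-1081, 2075], [-497, 954]]
... * rho(a) = [[0, 1], [-1, -1]]  ->  [[-2075, -3156], [-954, -1451]]
... * rho(a) = [[0, 1], [-1, -1]]  ->  [[3156, 1081], [1451, 497]]
... * rho(b) = [[-5, 12], [-3, 7]]  ->  [[-19023, 45439], [-8746, 20891]]
... * rho(b) = [[-5, 12], [-3, 7]]  ->  [[-41202, 89797], [-18943, 41285]]
... * rho(b) = [[-5, 12], [-3, 7]]  ->  [[-63381, 134155], [-29140, 61679]]
... * rho(a^-1) = [[-1, -1], [1, 0]]  ->  [[197536, 63381], [90819, 29140]]
... * rho(a^-1) = [[-1, -1], [1, 0]]  ->  [[-134155, -197536], [-61679, -90819]]
... * rho(b^-1) = [[7, -12], [3, -5]]  ->  [[-1531693, 2597540], [-704210, 1194243]]
... * rho(b^-1) = [[7, -12], [3, -5]]  ->  [[-2929231, 5392616], [-1346741, 2479305]]
... * rho(a) = [[0, 1], [-1, -1]]  ->  [[-5392616, -8321847], [-2479305, -3826046]]
... * rho(a) = [[0, 1], [-1, -1]]  ->  [[8321847, 2929231], [3826046, 1346741]]
tr = 8321847 + 1346741 = 9668588

9668588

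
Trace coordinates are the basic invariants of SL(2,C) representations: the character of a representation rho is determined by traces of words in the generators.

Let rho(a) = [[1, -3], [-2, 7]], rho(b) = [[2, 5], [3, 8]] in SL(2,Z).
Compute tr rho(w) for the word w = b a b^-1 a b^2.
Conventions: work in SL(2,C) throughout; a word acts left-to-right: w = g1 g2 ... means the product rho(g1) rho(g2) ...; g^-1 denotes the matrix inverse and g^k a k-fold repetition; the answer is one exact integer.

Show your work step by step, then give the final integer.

rho(b) = [[2, 5], [3, 8]]
... * rho(a) = [[1, -3], [-2, 7]]  ->  [[-8, 29], [-13, 47]]
... * rho(b^-1) = [[8, -5], [-3, 2]]  ->  [[-151, 98], [-245, 159]]
... * rho(a) = [[1, -3], [-2, 7]]  ->  [[-347, 1139], [-563, 1848]]
... * rho(b) = [[2, 5], [3, 8]]  ->  [[2723, 7377], [4418, 11969]]
... * rho(b) = [[2, 5], [3, 8]]  ->  [[27577, 72631], [44743, 117842]]
tr = 27577 + 117842 = 145419

145419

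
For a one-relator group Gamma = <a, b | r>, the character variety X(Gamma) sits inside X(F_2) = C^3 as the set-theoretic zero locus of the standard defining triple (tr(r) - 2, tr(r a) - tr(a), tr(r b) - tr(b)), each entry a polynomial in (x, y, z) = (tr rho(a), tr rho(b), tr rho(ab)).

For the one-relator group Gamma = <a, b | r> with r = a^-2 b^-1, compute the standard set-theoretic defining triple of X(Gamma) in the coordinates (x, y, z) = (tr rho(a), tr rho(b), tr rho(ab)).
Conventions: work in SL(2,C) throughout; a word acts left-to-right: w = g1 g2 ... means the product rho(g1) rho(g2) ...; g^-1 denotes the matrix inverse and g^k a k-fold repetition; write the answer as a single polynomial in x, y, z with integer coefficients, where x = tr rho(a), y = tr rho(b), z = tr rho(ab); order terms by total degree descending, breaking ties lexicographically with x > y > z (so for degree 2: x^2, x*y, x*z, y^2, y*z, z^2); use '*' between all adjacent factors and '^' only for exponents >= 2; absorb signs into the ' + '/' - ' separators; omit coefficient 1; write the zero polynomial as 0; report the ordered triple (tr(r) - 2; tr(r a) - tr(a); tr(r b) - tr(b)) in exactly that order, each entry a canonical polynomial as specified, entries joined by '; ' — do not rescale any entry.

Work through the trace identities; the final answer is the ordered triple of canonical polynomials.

x*z - y - 2; -x + z; x^2 - y - 2

tr(a^-1) = tr(a) = x
tr(a^-2) = tr(a^-1) * tr(a) - tr(1)   [inverse elimination on a] = x^2 - 2
and tr(a^-1 b) = tr(b) * tr(a) - tr(b a)   [inverse elimination on a] = x*y - z
and tr(a^-2 b) = tr(a^-1 b) * tr(a) - tr(a^-1 b a)   [inverse elimination on a] = x^2*y - x*z - y
next, tr(a^-2 b^-1) = tr(a^-2) * tr(b) - tr(a^-2 b)   [inverse elimination on b] = x*z - y
assemble the triple (tr(r) - 2; tr(r a) - x; tr(r b) - y)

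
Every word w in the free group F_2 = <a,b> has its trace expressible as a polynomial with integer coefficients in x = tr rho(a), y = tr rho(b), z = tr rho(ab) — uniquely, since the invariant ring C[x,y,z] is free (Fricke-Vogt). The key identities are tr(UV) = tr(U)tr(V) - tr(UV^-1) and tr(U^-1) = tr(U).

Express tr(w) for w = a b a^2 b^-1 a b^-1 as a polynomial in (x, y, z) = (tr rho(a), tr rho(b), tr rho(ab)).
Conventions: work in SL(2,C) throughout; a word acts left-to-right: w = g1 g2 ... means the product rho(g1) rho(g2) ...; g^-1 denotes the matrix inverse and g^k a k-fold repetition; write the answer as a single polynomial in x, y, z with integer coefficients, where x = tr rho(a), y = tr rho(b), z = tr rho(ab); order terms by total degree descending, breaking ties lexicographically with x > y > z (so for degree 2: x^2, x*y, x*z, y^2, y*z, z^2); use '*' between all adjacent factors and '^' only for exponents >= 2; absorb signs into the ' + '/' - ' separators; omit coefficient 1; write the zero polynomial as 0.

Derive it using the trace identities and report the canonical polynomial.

x^3*y^2*z - x^2*y^3 - 2*x^2*y*z^2 + x*y^2*z + x*z^3 + x^2*y - 2*x*z + y

tr(b a^2) = tr(a) tr(b a) - tr(b) = x*z - y
tr(b a^3) = tr(a) tr(b a^2) - tr(b a) = x^2*z - x*y - z
tr(a b a^3) = tr(a) tr(b a^3) - tr(b a^2) = x^3*z - x^2*y - 2*x*z + y
tr(b a b a) = tr(b a) tr(b a) - tr(1)   [split at repeated b] = z^2 - 2
tr(b a b) = tr(b) tr(a b) - tr(a) = y*z - x
tr(a b a b a) = tr(a) tr(b a b a) - tr(b a b) = x*z^2 - y*z - x
tr(a b a^3 b) = tr(a) tr(a b a b a) - tr(a b a b) = x^2*z^2 - x*y*z - x^2 - z^2 + 2
tr(a b^-1 a b a^2) = tr(a b a^3) tr(b) - tr(a b a^3 b) = x^3*y*z - x^2*y^2 - x^2*z^2 - x*y*z + x^2 + y^2 + z^2 - 2
tr(b^2) = tr(b) tr(b) - tr(1) = y^2 - 2
tr(b a^2 b) = tr(a) tr(b^2 a) - tr(b^2) = x*y*z - x^2 - y^2 + 2
tr(a b a^2 b a) = tr(a) tr(b a^2 b a) - tr(b a^2 b) = x^2*z^2 - 2*x*y*z + y^2 - 2
tr(b a b a b a) = tr(a b) tr(a b a b) - tr(a^-1 b^-1)   [split at repeated a] = z^3 - 3*z
tr(b a b a b) = tr(b) tr(a b a b) - tr(a b a) = y*z^2 - x*z - y
tr(a b a^2 b a b) = tr(a) tr(b a b a b a) - tr(b a b a b) = x*z^3 - y*z^2 - 2*x*z + y
tr(a b^-1 a b a^2 b) = tr(a b a^2 b a) tr(b) - tr(a b a^2 b a b) = x^2*y*z^2 - 2*x*y^2*z - x*z^3 + y^3 + y*z^2 + 2*x*z - 3*y
tr(a b a^2 b^-1 a b^-1) = tr(a b^-1 a b a^2) tr(b) - tr(a b^-1 a b a^2 b) = x^3*y^2*z - x^2*y^3 - 2*x^2*y*z^2 + x*y^2*z + x*z^3 + x^2*y - 2*x*z + y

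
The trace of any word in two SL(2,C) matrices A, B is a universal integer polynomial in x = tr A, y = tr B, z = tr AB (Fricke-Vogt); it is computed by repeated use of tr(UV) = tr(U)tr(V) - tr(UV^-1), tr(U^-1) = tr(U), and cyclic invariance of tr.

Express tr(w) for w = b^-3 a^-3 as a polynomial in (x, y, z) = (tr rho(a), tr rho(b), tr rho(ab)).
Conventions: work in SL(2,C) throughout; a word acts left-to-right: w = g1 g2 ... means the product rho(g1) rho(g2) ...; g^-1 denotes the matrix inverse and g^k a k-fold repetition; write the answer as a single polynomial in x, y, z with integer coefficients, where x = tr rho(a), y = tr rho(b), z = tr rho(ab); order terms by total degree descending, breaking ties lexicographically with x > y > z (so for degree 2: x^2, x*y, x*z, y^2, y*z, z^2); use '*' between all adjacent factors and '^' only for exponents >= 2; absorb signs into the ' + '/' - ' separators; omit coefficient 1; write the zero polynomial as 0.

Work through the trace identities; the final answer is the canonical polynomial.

x^2*y^2*z - x^3*y - x*y^3 - x^2*z - y^2*z + 4*x*y + z

use: trace(a^-1) = trace(a) = x
use: trace(a^-1 b) = trace(b)*trace(a) - trace(b a) = x*y - z
trace(b^-1 a^-1) = trace(a^-1)*trace(b) - trace(a^-1 b) = z
apply: trace(a^-2 b^-1) = trace(b^-1 a^-1)*trace(a) - trace(b^-1) = x*z - y
use: trace(b^-1 a^-3) = trace(a^-2 b^-1)*trace(a) - trace(a^-2 b^-1 a) = x^2*z - x*y - z
trace(a^-2) = trace(a^-1)*trace(a) - trace(1) = x^2 - 2
apply: trace(a^-3) = trace(a^-2)*trace(a) - trace(a^-1) = x^3 - 3*x
use: trace(b^-1 a^-3 b^-1) = trace(b^-1 a^-3)*trace(b) - trace(b^-1 a^-3 b) = x^2*y*z - x^3 - x*y^2 - y*z + 3*x
apply: trace(b^-3 a^-3) = trace(b^-1 a^-3 b^-1)*trace(b) - trace(b^-1 a^-3) = x^2*y^2*z - x^3*y - x*y^3 - x^2*z - y^2*z + 4*x*y + z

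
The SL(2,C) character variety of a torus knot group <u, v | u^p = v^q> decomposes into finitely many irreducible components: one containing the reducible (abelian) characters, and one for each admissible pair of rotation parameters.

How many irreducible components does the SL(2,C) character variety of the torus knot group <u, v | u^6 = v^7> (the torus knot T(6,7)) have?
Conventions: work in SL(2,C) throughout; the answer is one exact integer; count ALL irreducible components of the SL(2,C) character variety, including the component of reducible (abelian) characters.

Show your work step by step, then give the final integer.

16

For T(6,7): irreducibility forces the central element u^6 = v^7 to one of +I, -I.
This locks tr(u) to 2*cos(pi*alpha/6), alpha in 1..5, and tr(v) to 2*cos(pi*beta/7), beta in 1..6, on each component of irreducible characters.
u^6 = (-1)^alpha I and v^7 = (-1)^beta I must agree, so alpha and beta have equal parity.
Enumerate parity-matched pairs: 3*3 odd-odd plus 2*3 even-even gives 15.
components with irreducible characters: 15; plus the single component of reducible (abelian) characters: total 16.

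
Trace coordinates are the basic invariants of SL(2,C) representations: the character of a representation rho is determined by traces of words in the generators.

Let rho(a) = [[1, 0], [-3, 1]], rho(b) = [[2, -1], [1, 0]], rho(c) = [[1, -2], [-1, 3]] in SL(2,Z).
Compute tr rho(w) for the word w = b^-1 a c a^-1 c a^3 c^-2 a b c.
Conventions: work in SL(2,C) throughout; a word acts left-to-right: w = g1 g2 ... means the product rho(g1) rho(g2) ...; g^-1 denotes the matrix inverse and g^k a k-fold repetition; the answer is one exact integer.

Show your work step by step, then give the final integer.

23950

rho(b^-1) = [[0, 1], [-1, 2]]
... * rho(a) = [[1, 0], [-3, 1]]  ->  [[-3, 1], [-7, 2]]
... * rho(c) = [[1, -2], [-1, 3]]  ->  [[-4, 9], [-9, 20]]
... * rho(a^-1) = [[1, 0], [3, 1]]  ->  [[23, 9], [51, 20]]
... * rho(c) = [[1, -2], [-1, 3]]  ->  [[14, -19], [31, -42]]
... * rho(a) = [[1, 0], [-3, 1]]  ->  [[71, -19], [157, -42]]
... * rho(a) = [[1, 0], [-3, 1]]  ->  [[128, -19], [283, -42]]
... * rho(a) = [[1, 0], [-3, 1]]  ->  [[185, -19], [409, -42]]
... * rho(c^-1) = [[3, 2], [1, 1]]  ->  [[536, 351], [1185, 776]]
... * rho(c^-1) = [[3, 2], [1, 1]]  ->  [[1959, 1423], [4331, 3146]]
... * rho(a) = [[1, 0], [-3, 1]]  ->  [[-2310, 1423], [-5107, 3146]]
... * rho(b) = [[2, -1], [1, 0]]  ->  [[-3197, 2310], [-7068, 5107]]
... * rho(c) = [[1, -2], [-1, 3]]  ->  [[-5507, 13324], [-12175, 29457]]
tr = -5507 + 29457 = 23950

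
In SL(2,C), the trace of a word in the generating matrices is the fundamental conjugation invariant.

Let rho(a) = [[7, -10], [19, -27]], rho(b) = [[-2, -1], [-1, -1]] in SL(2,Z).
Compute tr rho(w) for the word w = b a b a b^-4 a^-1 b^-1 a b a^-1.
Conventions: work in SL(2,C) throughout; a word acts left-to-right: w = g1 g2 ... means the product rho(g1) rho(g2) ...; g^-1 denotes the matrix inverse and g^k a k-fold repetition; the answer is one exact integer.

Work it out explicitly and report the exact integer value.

-2689808

rho(b) = [[-2, -1], [-1, -1]]
... * rho(a) = [[7, -10], [19, -27]]  ->  [[-33, 47], [-26, 37]]
... * rho(b) = [[-2, -1], [-1, -1]]  ->  [[19, -14], [15, -11]]
... * rho(a) = [[7, -10], [19, -27]]  ->  [[-133, 188], [-104, 147]]
... * rho(b^-1) = [[-1, 1], [1, -2]]  ->  [[321, -509], [251, -398]]
... * rho(b^-1) = [[-1, 1], [1, -2]]  ->  [[-830, 1339], [-649, 1047]]
... * rho(b^-1) = [[-1, 1], [1, -2]]  ->  [[2169, -3508], [1696, -2743]]
... * rho(b^-1) = [[-1, 1], [1, -2]]  ->  [[-5677, 9185], [-4439, 7182]]
... * rho(a^-1) = [[-27, 10], [-19, 7]]  ->  [[-21236, 7525], [-16605, 5884]]
... * rho(b^-1) = [[-1, 1], [1, -2]]  ->  [[28761, -36286], [22489, -28373]]
... * rho(a) = [[7, -10], [19, -27]]  ->  [[-488107, 692112], [-381664, 541181]]
... * rho(b) = [[-2, -1], [-1, -1]]  ->  [[284102, -204005], [222147, -159517]]
... * rho(a^-1) = [[-27, 10], [-19, 7]]  ->  [[-3794659, 1412985], [-2967146, 1104851]]
tr = -3794659 + 1104851 = -2689808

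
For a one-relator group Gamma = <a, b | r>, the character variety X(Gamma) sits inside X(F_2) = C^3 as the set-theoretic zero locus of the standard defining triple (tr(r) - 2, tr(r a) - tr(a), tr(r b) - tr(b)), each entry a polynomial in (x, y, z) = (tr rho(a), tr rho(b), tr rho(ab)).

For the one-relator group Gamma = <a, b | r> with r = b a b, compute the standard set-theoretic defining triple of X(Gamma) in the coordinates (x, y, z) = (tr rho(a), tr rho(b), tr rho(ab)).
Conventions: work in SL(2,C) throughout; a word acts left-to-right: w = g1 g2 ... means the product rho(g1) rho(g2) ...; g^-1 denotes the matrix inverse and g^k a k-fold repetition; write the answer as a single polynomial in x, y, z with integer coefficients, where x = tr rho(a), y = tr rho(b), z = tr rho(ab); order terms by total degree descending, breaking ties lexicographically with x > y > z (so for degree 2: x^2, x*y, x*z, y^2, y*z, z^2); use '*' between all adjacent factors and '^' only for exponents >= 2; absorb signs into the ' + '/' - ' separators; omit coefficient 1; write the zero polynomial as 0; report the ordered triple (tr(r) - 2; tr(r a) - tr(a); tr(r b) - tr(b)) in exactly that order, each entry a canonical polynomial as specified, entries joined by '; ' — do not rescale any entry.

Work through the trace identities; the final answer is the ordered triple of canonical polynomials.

tr(b a b) = tr(b) tr(a b) - tr(a) = y*z - x
tr(b a b a) = tr(b a) tr(b a) - tr(1)  (split on b) = z^2 - 2
tr(b a b^2) = tr(b) tr(b a b) - tr(b a)  (reduce the b square) = y^2*z - x*y - z
assemble the triple (tr(r) - 2; tr(r a) - x; tr(r b) - y)

y*z - x - 2; z^2 - x - 2; y^2*z - x*y - y - z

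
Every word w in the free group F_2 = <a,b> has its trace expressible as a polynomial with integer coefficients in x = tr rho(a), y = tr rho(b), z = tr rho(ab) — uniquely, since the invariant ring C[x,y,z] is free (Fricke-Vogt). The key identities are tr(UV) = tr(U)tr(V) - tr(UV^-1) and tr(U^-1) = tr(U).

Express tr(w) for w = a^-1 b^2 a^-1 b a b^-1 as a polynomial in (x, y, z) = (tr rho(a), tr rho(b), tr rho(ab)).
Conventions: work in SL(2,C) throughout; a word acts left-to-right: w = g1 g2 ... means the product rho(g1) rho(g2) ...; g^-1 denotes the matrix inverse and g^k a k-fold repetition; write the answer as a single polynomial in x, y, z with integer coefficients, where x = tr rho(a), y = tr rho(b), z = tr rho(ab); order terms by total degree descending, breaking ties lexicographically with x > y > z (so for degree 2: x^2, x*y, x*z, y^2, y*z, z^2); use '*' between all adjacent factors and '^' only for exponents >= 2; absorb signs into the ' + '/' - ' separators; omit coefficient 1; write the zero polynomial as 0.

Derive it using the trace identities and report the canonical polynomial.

reduce: tr(b^2) = tr(b) * tr(b) - tr(1)   [square of b] = y^2 - 2
reduce: tr(b^3) = tr(b) * tr(b^2) - tr(b)   [square of b] = y^3 - 3*y
reduce: tr(a b^2) = tr(b) * tr(a b) - tr(a)   [square of b] = y*z - x
reduce: tr(b^3 a) = tr(b) * tr(a b^2) - tr(a b)   [square of b] = y^2*z - x*y - z
tr(b^2 a^-1 b) = tr(b^3) * tr(a) - tr(b^3 a)   [inverse elimination on a] = x*y^3 - y^2*z - 2*x*y + z
so tr(b^3 a b) = tr(b) * tr(b a b^2) - tr(b a b)   [square of b] = y^3*z - x*y^2 - 2*y*z + x
tr(a b a b) = tr(b a) * tr(b a) - tr(1)   [split at a repeated b] = z^2 - 2
reduce: tr(a b a) = tr(a) * tr(b a) - tr(b)   [square of a] = x*z - y
so tr(a b a b^2) = tr(b) * tr(a b a b) - tr(a b a)   [square of b] = y*z^2 - x*z - y
tr(b^3 a b a) = tr(b) * tr(a b a b^2) - tr(a b a b)   [square of b] = y^2*z^2 - x*y*z - y^2 - z^2 + 2
reduce: tr(b a b a^-1 b^2) = tr(b^3 a b) * tr(a) - tr(b^3 a b a)   [inverse elimination on a] = x*y^3*z - x^2*y^2 - y^2*z^2 - x*y*z + x^2 + y^2 + z^2 - 2
tr(a b a b a b) = tr(b a) * tr(b a b a) - tr(b^-1 a^-1)   [split at a repeated b] = z^3 - 3*z
tr(a b a b a) = tr(a) * tr(b a b a) - tr(b a b)   [square of a] = x*z^2 - y*z - x
reduce: tr(b^2 a b a b a) = tr(b) * tr(a b a b a b) - tr(a b a b a)   [square of b] = y*z^3 - x*z^2 - 2*y*z + x
tr(b a b a^-1 b^2 a) = tr(b^2 a b a b) * tr(a) - tr(b^2 a b a b a)   [inverse elimination on a] = x*y^2*z^2 - x^2*y*z - y*z^3 - x*y^2 + 2*y*z + x
tr(a^-1 b^2 a^-1 b a b) = tr(b a b a^-1 b^2) * tr(a) - tr(b a b a^-1 b^2 a)   [inverse elimination on a] = x^2*y^3*z - x^3*y^2 - 2*x*y^2*z^2 + y*z^3 + x^3 + 2*x*y^2 + x*z^2 - 2*y*z - 3*x
so tr(a^-1 b^2 a^-1 b a b^-1) = tr(a^-1 b^2 a^-1 b a) * tr(b) - tr(a^-1 b^2 a^-1 b a b)   [inverse elimination on b] = -x^2*y^3*z + x^3*y^2 + x*y^4 + 2*x*y^2*z^2 - y^3*z - y*z^3 - x^3 - 4*x*y^2 - x*z^2 + 3*y*z + 3*x

-x^2*y^3*z + x^3*y^2 + x*y^4 + 2*x*y^2*z^2 - y^3*z - y*z^3 - x^3 - 4*x*y^2 - x*z^2 + 3*y*z + 3*x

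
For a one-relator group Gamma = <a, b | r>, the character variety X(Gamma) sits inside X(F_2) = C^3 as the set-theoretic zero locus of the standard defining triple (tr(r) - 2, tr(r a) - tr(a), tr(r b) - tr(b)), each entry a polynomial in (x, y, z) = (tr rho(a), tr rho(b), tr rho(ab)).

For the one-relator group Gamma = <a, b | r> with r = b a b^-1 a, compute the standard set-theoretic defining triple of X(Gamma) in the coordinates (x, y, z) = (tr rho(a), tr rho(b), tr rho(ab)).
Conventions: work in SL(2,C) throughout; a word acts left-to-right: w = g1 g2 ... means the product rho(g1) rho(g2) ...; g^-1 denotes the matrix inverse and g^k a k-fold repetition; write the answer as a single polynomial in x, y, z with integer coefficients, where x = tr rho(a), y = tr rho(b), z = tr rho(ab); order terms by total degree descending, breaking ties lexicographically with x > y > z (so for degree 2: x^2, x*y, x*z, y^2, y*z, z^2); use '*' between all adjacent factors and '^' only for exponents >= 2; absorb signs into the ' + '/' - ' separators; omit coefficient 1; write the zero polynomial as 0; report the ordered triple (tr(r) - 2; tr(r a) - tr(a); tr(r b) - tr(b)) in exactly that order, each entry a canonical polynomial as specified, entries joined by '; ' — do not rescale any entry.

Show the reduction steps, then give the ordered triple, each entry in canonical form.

x*y*z - y^2 - z^2; x^2*y*z - x*y^2 - x*z^2; x*y^2*z - x^2*y - y^3 - y*z^2 + x*z + 2*y

reduce: trace(a b a) = trace(a)*trace(b a) - trace(b)   [square of a] = x*z - y
reduce: trace(a b a b) = trace(a b)*trace(a b) - trace(1)   [split at a repeated a] = z^2 - 2
trace(b a b^-1 a) = trace(a b a)*trace(b) - trace(a b a b)   [inverse elimination on b] = x*y*z - y^2 - z^2 + 2
so trace(a^2 b a) = trace(a)*trace(b a^2) - trace(b a)  (reduce the a square) = x^2*z - x*y - z
so trace(b a b) = trace(b)*trace(a b) - trace(a)  (reduce the b square) = y*z - x
so trace(a^2 b a b) = trace(a)*trace(b a b a) - trace(b a b)  (reduce the a square) = x*z^2 - y*z - x
so trace(b a b^-1 a^2) = trace(a^2 b a)*trace(b) - trace(a^2 b a b)  (eliminate b^-1) = x^2*y*z - x*y^2 - x*z^2 + x
reduce: trace(a^2) = trace(a)*trace(a) - trace(1) = x^2 - 2
so trace(a b^2 a) = trace(b)*trace(a^2 b) - trace(a^2) = x*y*z - x^2 - y^2 + 2
trace(a b^2 a b) = trace(b)*trace(a b a b) - trace(a b a) = y*z^2 - x*z - y
trace(b a b^-1 a b) = trace(a b^2 a)*trace(b) - trace(a b^2 a b) = x*y^2*z - x^2*y - y^3 - y*z^2 + x*z + 3*y
assemble the triple (trace(r) - 2; trace(r a) - x; trace(r b) - y)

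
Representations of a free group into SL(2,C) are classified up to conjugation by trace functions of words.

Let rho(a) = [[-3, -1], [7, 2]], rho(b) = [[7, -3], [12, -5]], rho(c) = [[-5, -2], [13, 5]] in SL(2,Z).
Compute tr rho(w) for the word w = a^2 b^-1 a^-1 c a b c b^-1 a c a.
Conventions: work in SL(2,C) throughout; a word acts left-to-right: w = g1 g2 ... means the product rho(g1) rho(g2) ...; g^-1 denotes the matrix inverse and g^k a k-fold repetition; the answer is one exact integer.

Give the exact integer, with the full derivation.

rho(a) = [[-3, -1], [7, 2]]
... * rho(a) = [[-3, -1], [7, 2]]  ->  [[2, 1], [-7, -3]]
... * rho(b^-1) = [[-5, 3], [-12, 7]]  ->  [[-22, 13], [71, -42]]
... * rho(a^-1) = [[2, 1], [-7, -3]]  ->  [[-135, -61], [436, 197]]
... * rho(c) = [[-5, -2], [13, 5]]  ->  [[-118, -35], [381, 113]]
... * rho(a) = [[-3, -1], [7, 2]]  ->  [[109, 48], [-352, -155]]
... * rho(b) = [[7, -3], [12, -5]]  ->  [[1339, -567], [-4324, 1831]]
... * rho(c) = [[-5, -2], [13, 5]]  ->  [[-14066, -5513], [45423, 17803]]
... * rho(b^-1) = [[-5, 3], [-12, 7]]  ->  [[136486, -80789], [-440751, 260890]]
... * rho(a) = [[-3, -1], [7, 2]]  ->  [[-974981, -298064], [3148483, 962531]]
... * rho(c) = [[-5, -2], [13, 5]]  ->  [[1000073, 459642], [-3229512, -1484311]]
... * rho(a) = [[-3, -1], [7, 2]]  ->  [[217275, -80789], [-701641, 260890]]
tr = 217275 + 260890 = 478165

478165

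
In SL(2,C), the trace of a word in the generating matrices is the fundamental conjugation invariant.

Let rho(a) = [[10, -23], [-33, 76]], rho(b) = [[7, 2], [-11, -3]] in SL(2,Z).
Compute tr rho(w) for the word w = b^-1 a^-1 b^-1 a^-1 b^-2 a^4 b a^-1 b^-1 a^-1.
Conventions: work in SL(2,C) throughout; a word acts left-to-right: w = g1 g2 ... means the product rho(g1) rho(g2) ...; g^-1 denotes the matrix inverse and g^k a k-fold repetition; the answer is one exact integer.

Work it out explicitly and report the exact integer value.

-106867714383181

rho(b^-1) = [[-3, -2], [11, 7]]
... * rho(a^-1) = [[76, 23], [33, 10]]  ->  [[-294, -89], [1067, 323]]
... * rho(b^-1) = [[-3, -2], [11, 7]]  ->  [[-97, -35], [352, 127]]
... * rho(a^-1) = [[76, 23], [33, 10]]  ->  [[-8527, -2581], [30943, 9366]]
... * rho(b^-1) = [[-3, -2], [11, 7]]  ->  [[-2810, -1013], [10197, 3676]]
... * rho(b^-1) = [[-3, -2], [11, 7]]  ->  [[-2713, -1471], [9845, 5338]]
... * rho(a) = [[10, -23], [-33, 76]]  ->  [[21413, -49397], [-77704, 179253]]
... * rho(a) = [[10, -23], [-33, 76]]  ->  [[1844231, -4246671], [-6692389, 15410420]]
... * rho(a) = [[10, -23], [-33, 76]]  ->  [[158582453, -365164309], [-575467750, 1325116867]]
... * rho(a) = [[10, -23], [-33, 76]]  ->  [[13636246727, -31399883903], [-49483534111, 113944640142]]
... * rho(b) = [[7, 2], [-11, -3]]  ->  [[440852450022, 121472145163], [-1599775780339, -440800988648]]
... * rho(a^-1) = [[76, 23], [33, 10]]  ->  [[37513366992051, 11354327802136], [-136129391931148, -41202852834277]]
... * rho(b^-1) = [[-3, -2], [11, 7]]  ->  [[12357504847343, 4453560630850], [-44843205383603, -16161185977643]]
... * rho(a^-1) = [[76, 23], [33, 10]]  ->  [[1086137869216118, 328758217797389], [-3941402746416047, -1193005583599299]]
tr = 1086137869216118 + -1193005583599299 = -106867714383181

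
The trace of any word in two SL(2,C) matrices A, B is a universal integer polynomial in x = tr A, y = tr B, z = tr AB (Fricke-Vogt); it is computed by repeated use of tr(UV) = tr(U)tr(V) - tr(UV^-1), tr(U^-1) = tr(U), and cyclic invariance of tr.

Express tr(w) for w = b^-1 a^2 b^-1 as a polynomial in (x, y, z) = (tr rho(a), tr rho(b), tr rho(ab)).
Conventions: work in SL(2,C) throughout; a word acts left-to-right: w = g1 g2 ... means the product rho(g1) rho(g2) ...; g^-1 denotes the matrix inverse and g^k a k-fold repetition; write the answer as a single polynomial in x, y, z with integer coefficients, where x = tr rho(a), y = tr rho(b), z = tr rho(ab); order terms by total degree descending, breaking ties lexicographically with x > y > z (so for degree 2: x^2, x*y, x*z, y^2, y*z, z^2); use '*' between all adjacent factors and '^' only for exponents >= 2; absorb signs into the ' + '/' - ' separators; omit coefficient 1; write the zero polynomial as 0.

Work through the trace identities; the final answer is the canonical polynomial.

tr(a^2) = tr(a) tr(a) - tr(1) = x^2 - 2
use: tr(a^2 b) = tr(a) tr(b a) - tr(b) = x*z - y
use: tr(b^-1 a^2) = tr(a^2) tr(b) - tr(a^2 b) = x^2*y - x*z - y
tr(b^-1 a^2 b^-1) = tr(b^-1 a^2) tr(b) - tr(b^-1 a^2 b) = x^2*y^2 - x*y*z - x^2 - y^2 + 2

x^2*y^2 - x*y*z - x^2 - y^2 + 2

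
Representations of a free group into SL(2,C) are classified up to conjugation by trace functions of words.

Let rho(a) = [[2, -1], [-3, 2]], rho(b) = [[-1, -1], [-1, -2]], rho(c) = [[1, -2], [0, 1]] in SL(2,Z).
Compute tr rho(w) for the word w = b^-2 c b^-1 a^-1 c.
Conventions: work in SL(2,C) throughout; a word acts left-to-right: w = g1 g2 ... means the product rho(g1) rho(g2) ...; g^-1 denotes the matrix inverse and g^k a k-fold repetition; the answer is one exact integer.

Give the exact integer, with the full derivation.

rho(b^-1) = [[-2, 1], [1, -1]]
... * rho(b^-1) = [[-2, 1], [1, -1]]  ->  [[5, -3], [-3, 2]]
... * rho(c) = [[1, -2], [0, 1]]  ->  [[5, -13], [-3, 8]]
... * rho(b^-1) = [[-2, 1], [1, -1]]  ->  [[-23, 18], [14, -11]]
... * rho(a^-1) = [[2, 1], [3, 2]]  ->  [[8, 13], [-5, -8]]
... * rho(c) = [[1, -2], [0, 1]]  ->  [[8, -3], [-5, 2]]
tr = 8 + 2 = 10

10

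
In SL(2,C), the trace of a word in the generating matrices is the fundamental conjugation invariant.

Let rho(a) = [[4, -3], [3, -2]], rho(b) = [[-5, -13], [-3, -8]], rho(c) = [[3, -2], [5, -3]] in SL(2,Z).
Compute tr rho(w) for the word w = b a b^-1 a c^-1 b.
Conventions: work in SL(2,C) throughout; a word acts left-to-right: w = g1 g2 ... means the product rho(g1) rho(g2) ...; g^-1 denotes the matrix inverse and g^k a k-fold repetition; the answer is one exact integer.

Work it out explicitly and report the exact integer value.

rho(b) = [[-5, -13], [-3, -8]]
... * rho(a) = [[4, -3], [3, -2]]  ->  [[-59, 41], [-36, 25]]
... * rho(b^-1) = [[-8, 13], [3, -5]]  ->  [[595, -972], [363, -593]]
... * rho(a) = [[4, -3], [3, -2]]  ->  [[-536, 159], [-327, 97]]
... * rho(c^-1) = [[-3, 2], [-5, 3]]  ->  [[813, -595], [496, -363]]
... * rho(b) = [[-5, -13], [-3, -8]]  ->  [[-2280, -5809], [-1391, -3544]]
tr = -2280 + -3544 = -5824

-5824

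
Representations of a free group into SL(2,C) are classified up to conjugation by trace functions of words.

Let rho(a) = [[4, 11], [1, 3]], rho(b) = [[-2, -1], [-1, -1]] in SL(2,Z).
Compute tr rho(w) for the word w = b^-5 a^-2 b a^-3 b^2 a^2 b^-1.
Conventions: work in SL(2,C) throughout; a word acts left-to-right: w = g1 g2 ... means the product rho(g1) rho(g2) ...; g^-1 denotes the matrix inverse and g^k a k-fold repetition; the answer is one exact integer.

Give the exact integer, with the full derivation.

247557102

rho(b^-1) = [[-1, 1], [1, -2]]
... * rho(b^-1) = [[-1, 1], [1, -2]]  ->  [[2, -3], [-3, 5]]
... * rho(b^-1) = [[-1, 1], [1, -2]]  ->  [[-5, 8], [8, -13]]
... * rho(b^-1) = [[-1, 1], [1, -2]]  ->  [[13, -21], [-21, 34]]
... * rho(b^-1) = [[-1, 1], [1, -2]]  ->  [[-34, 55], [55, -89]]
... * rho(a^-1) = [[3, -11], [-1, 4]]  ->  [[-157, 594], [254, -961]]
... * rho(a^-1) = [[3, -11], [-1, 4]]  ->  [[-1065, 4103], [1723, -6638]]
... * rho(b) = [[-2, -1], [-1, -1]]  ->  [[-1973, -3038], [3192, 4915]]
... * rho(a^-1) = [[3, -11], [-1, 4]]  ->  [[-2881, 9551], [4661, -15452]]
... * rho(a^-1) = [[3, -11], [-1, 4]]  ->  [[-18194, 69895], [29435, -113079]]
... * rho(a^-1) = [[3, -11], [-1, 4]]  ->  [[-124477, 479714], [201384, -776101]]
... * rho(b) = [[-2, -1], [-1, -1]]  ->  [[-230760, -355237], [373333, 574717]]
... * rho(b) = [[-2, -1], [-1, -1]]  ->  [[816757, 585997], [-1321383, -948050]]
... * rho(a) = [[4, 11], [1, 3]]  ->  [[3853025, 10742318], [-6233582, -17379363]]
... * rho(a) = [[4, 11], [1, 3]]  ->  [[26154418, 74610229], [-42313691, -120707491]]
... * rho(b^-1) = [[-1, 1], [1, -2]]  ->  [[48455811, -123066040], [-78393800, 199101291]]
tr = 48455811 + 199101291 = 247557102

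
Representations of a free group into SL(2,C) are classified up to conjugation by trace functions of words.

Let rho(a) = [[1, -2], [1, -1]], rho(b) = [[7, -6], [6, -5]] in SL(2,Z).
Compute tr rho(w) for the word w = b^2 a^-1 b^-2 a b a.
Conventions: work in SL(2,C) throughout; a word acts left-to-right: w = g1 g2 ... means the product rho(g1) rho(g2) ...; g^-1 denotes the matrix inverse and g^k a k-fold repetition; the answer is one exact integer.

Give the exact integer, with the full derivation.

rho(b) = [[7, -6], [6, -5]]
... * rho(b) = [[7, -6], [6, -5]]  ->  [[13, -12], [12, -11]]
... * rho(a^-1) = [[-1, 2], [-1, 1]]  ->  [[-1, 14], [-1, 13]]
... * rho(b^-1) = [[-5, 6], [-6, 7]]  ->  [[-79, 92], [-73, 85]]
... * rho(b^-1) = [[-5, 6], [-6, 7]]  ->  [[-157, 170], [-145, 157]]
... * rho(a) = [[1, -2], [1, -1]]  ->  [[13, 144], [12, 133]]
... * rho(b) = [[7, -6], [6, -5]]  ->  [[955, -798], [882, -737]]
... * rho(a) = [[1, -2], [1, -1]]  ->  [[157, -1112], [145, -1027]]
tr = 157 + -1027 = -870

-870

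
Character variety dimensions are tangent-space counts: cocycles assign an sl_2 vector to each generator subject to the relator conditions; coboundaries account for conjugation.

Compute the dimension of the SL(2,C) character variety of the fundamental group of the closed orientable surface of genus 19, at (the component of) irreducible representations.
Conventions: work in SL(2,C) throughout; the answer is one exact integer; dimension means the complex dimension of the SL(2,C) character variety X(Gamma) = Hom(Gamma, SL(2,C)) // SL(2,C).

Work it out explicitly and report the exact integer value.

Gamma = pi_1(Sigma_19) = < a_1, b_1, ..., a_19, b_19 | prod [a_i, b_i] > has 2g = 38 generators and 1 relator.
Unconstrained cocycle data is one sl_2 vector per generator (114 dimensions), cut by the relator condition d_2(z) = 0.
At an irreducible rho, H^2 = coker(d_2) vanishes (Poincare duality: H^2 is dual to H^0 = invariants = 0), so d_2 is surjective onto sl_2 and dim Z^1 = 114 - 3 = 111.
dim B^1 = 3 (coboundaries, injective at irreducible rho).
Hence dim X = 111 - 3 = 108.

108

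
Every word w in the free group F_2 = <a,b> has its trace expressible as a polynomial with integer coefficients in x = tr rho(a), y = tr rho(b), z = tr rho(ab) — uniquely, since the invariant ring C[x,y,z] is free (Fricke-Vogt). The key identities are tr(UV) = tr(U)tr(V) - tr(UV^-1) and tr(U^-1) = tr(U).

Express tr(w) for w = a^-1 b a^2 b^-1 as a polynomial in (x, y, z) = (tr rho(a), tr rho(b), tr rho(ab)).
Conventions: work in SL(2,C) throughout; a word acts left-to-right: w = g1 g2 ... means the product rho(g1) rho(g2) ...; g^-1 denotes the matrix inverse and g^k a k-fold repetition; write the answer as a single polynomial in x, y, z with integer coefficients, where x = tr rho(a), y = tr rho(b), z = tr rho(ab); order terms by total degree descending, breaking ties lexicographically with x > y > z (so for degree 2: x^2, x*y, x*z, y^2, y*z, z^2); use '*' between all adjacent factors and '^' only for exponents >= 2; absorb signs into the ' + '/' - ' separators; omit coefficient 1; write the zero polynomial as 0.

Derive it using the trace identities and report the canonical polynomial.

tr(a^2) = tr(a)*tr(a) - tr(1) = x^2 - 2
tr(b a^2) = tr(a)*tr(b a) - tr(b) = x*z - y
apply: tr(a b a^2) = tr(a)*tr(b a^2) - tr(b a) = x^2*z - x*y - z
tr(b a b a) = tr(b a)*tr(b a) - tr(1)   [split at repeated b] = z^2 - 2
tr(b a b) = tr(b)*tr(a b) - tr(a) = y*z - x
tr(a b a^2 b) = tr(a)*tr(b a b a) - tr(b a b) = x*z^2 - y*z - x
apply: tr(b a^2 b^-1 a) = tr(a b a^2)*tr(b) - tr(a b a^2 b) = x^2*y*z - x*y^2 - x*z^2 + x
tr(a^-1 b a^2 b^-1) = tr(b a^2 b^-1)*tr(a) - tr(b a^2 b^-1 a) = -x^2*y*z + x^3 + x*y^2 + x*z^2 - 3*x

-x^2*y*z + x^3 + x*y^2 + x*z^2 - 3*x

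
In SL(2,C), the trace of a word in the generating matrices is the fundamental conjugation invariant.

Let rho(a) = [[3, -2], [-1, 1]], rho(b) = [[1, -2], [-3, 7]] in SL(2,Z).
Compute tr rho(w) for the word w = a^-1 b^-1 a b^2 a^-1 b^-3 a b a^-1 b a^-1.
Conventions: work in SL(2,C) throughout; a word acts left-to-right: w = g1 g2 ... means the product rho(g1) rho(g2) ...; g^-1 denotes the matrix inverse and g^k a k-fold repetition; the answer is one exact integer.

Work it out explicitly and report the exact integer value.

869997758

rho(a^-1) = [[1, 2], [1, 3]]
... * rho(b^-1) = [[7, 2], [3, 1]]  ->  [[13, 4], [16, 5]]
... * rho(a) = [[3, -2], [-1, 1]]  ->  [[35, -22], [43, -27]]
... * rho(b) = [[1, -2], [-3, 7]]  ->  [[101, -224], [124, -275]]
... * rho(b) = [[1, -2], [-3, 7]]  ->  [[773, -1770], [949, -2173]]
... * rho(a^-1) = [[1, 2], [1, 3]]  ->  [[-997, -3764], [-1224, -4621]]
... * rho(b^-1) = [[7, 2], [3, 1]]  ->  [[-18271, -5758], [-22431, -7069]]
... * rho(b^-1) = [[7, 2], [3, 1]]  ->  [[-145171, -42300], [-178224, -51931]]
... * rho(b^-1) = [[7, 2], [3, 1]]  ->  [[-1143097, -332642], [-1403361, -408379]]
... * rho(a) = [[3, -2], [-1, 1]]  ->  [[-3096649, 1953552], [-3801704, 2398343]]
... * rho(b) = [[1, -2], [-3, 7]]  ->  [[-8957305, 19868162], [-10996733, 24391809]]
... * rho(a^-1) = [[1, 2], [1, 3]]  ->  [[10910857, 41689876], [13395076, 51181961]]
... * rho(b) = [[1, -2], [-3, 7]]  ->  [[-114158771, 270007418], [-140150807, 331483575]]
... * rho(a^-1) = [[1, 2], [1, 3]]  ->  [[155848647, 581704712], [191332768, 714149111]]
tr = 155848647 + 714149111 = 869997758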